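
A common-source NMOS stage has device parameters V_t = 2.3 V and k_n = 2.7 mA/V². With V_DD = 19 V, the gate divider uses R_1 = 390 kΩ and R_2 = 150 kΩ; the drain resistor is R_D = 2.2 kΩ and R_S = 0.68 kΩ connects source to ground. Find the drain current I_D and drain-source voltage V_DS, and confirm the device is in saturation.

I_D ≈ 2.4 mA, V_DS ≈ 12 V

V_G = V_DD·R_2/(R_1+R_2) = 19×150/540 = 5.28 V.
Assume saturation: I_D = (k_n/2)(V_GS − V_t)² with V_GS = V_G − I_D·R_S = 5.28 − 0.68·I_D.
Substituting gives 0.624·I_D² − 6.47·I_D + 12 = 0, with roots I_D = 2.41 or 7.95 mA.
The root I_D = 7.95 mA gives V_GS = -0.126 V ≤ V_t, so take I_D = 2.41 mA.
Then V_GS = 3.64 V and V_DS = V_DD − I_D(R_D+R_S) = 19 − 2.41×2.88 = 12.1 V.
Saturation requires V_DS ≥ V_GS − V_t = 1.34 V; 12.1 ≥ 1.34 ✓.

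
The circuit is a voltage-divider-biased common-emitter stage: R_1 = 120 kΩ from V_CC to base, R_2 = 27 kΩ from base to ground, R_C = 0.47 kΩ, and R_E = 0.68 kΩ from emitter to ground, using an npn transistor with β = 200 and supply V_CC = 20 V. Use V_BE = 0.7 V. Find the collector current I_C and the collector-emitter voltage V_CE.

I_C ≈ 3.7 mA, V_CE ≈ 16 V

Thevenize the base divider: V_Th = V_CC·R_2/(R_1+R_2) = 20×27/147 = 3.67 V, R_Th = R_1‖R_2 = 22 kΩ.
Base-emitter loop: V_Th = I_B·R_Th + V_BE + (β+1)I_B·R_E, so I_B = (3.67 − 0.7) / (22 + 201×0.68) = 0.0187 mA.
I_C = β·I_B = 200×0.0187 = 3.75 mA, and I_E = (β+1)I_B = 3.77 mA.
V_CE = V_CC − I_C·R_C − I_E·R_E = 20 − 3.75×0.47 − 3.77×0.68 = 15.7 V.
V_CE = 15.7 V > 0.2 V confirms active-region operation.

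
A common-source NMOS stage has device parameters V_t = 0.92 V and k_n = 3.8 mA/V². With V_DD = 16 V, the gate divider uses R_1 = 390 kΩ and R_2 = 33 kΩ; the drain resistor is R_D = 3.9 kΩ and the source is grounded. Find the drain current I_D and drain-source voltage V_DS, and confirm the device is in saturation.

I_D ≈ 0.2 mA, V_DS ≈ 15 V

V_G = V_DD·R_2/(R_1+R_2) = 16×33/423 = 1.25 V. With the source grounded, V_GS = V_G = 1.25 V.
Assume saturation: I_D = (k_n/2)(V_GS − V_t)² = (3.8/2)×(1.25 − 0.92)² = 1.9×0.328² = 0.205 mA.
V_DS = V_DD − I_D·R_D = 16 − 0.205×3.9 = 15.2 V.
Saturation requires V_DS ≥ V_GS − V_t = 0.328 V; 15.2 ≥ 0.328 ✓.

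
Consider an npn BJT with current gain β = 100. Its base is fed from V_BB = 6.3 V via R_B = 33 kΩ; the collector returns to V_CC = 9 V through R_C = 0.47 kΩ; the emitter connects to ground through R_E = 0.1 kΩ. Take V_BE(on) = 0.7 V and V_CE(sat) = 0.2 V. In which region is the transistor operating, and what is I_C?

active; I_C ≈ 13 mA

Assume active. Base-emitter loop: I_B = (V_BB − V_BE)/(R_B + (β+1)R_E) = (6.3 − 0.7)/(33 + 101×0.1) = 0.13 mA.
I_C = β·I_B = 100×0.13 = 13 mA.
V_CE = V_CC − I_C·R_C − I_E·R_E = 9 − 13×0.47 − 13.1×0.1 = 1.58 V > V_CE(sat), so the active-region assumption holds.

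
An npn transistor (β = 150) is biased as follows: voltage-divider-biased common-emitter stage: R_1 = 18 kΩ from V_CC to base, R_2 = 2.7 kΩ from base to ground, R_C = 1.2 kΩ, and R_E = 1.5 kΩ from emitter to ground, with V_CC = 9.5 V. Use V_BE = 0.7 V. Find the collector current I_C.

I_C ≈ 0.35 mA

Thevenize the base divider: V_Th = V_CC·R_2/(R_1+R_2) = 9.5×2.7/20.7 = 1.24 V, R_Th = R_1‖R_2 = 2.35 kΩ.
Base-emitter loop: V_Th = I_B·R_Th + V_BE + (β+1)I_B·R_E, so I_B = (1.24 − 0.7) / (2.35 + 151×1.5) = 0.00236 mA.
I_C = β·I_B = 150×0.00236 = 0.353 mA, and I_E = (β+1)I_B = 0.356 mA.
V_CE = V_CC − I_C·R_C − I_E·R_E = 9.5 − 0.353×1.2 − 0.356×1.5 = 8.54 V.
V_CE = 8.54 V > 0.2 V confirms active-region operation.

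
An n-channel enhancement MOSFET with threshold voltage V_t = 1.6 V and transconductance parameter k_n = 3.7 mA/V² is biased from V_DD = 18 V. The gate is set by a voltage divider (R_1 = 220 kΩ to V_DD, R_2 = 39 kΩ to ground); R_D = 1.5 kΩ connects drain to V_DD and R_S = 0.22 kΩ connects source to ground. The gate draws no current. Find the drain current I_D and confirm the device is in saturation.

I_D ≈ 1.3 mA

V_G = V_DD·R_2/(R_1+R_2) = 18×39/259 = 2.71 V.
Assume saturation: I_D = (k_n/2)(V_GS − V_t)² with V_GS = V_G − I_D·R_S = 2.71 − 0.22·I_D.
Substituting gives 0.0895·I_D² − 1.9·I_D + 2.28 = 0, with roots I_D = 1.27 or 20 mA.
The root I_D = 20 mA gives V_GS = -1.69 V ≤ V_t, so take I_D = 1.27 mA.
Then V_GS = 2.43 V and V_DS = V_DD − I_D(R_D+R_S) = 18 − 1.27×1.72 = 15.8 V.
Saturation requires V_DS ≥ V_GS − V_t = 0.83 V; 15.8 ≥ 0.83 ✓.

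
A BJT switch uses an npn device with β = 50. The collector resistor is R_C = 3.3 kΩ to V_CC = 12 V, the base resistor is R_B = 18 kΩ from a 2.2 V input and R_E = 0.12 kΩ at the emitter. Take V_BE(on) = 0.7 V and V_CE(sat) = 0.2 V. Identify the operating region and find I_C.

active; I_C ≈ 3.1 mA

Assume active. Base-emitter loop: I_B = (V_BB − V_BE)/(R_B + (β+1)R_E) = (2.2 − 0.7)/(18 + 51×0.12) = 0.0622 mA.
I_C = β·I_B = 50×0.0622 = 3.11 mA.
V_CE = V_CC − I_C·R_C − I_E·R_E = 12 − 3.11×3.3 − 3.17×0.12 = 1.36 V > V_CE(sat), so the active-region assumption holds.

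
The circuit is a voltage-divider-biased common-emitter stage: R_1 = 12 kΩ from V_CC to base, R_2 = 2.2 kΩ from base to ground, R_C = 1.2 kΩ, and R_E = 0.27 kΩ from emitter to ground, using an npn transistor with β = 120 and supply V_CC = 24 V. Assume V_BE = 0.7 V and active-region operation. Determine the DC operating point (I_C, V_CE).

Thevenize the base divider: V_Th = V_CC·R_2/(R_1+R_2) = 24×2.2/14.2 = 3.72 V, R_Th = R_1‖R_2 = 1.86 kΩ.
Base-emitter loop: V_Th = I_B·R_Th + V_BE + (β+1)I_B·R_E, so I_B = (3.72 − 0.7) / (1.86 + 121×0.27) = 0.0874 mA.
I_C = β·I_B = 120×0.0874 = 10.5 mA, and I_E = (β+1)I_B = 10.6 mA.
V_CE = V_CC − I_C·R_C − I_E·R_E = 24 − 10.5×1.2 − 10.6×0.27 = 8.56 V.
V_CE = 8.56 V > 0.2 V confirms active-region operation.

I_C ≈ 10 mA, V_CE ≈ 8.6 V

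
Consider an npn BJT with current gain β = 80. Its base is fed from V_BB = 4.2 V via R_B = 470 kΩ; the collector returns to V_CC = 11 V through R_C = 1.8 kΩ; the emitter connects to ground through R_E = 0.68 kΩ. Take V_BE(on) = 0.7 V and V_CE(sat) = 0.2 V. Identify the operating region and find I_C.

Assume active. Base-emitter loop: I_B = (V_BB − V_BE)/(R_B + (β+1)R_E) = (4.2 − 0.7)/(470 + 81×0.68) = 0.00667 mA.
I_C = β·I_B = 80×0.00667 = 0.533 mA.
V_CE = V_CC − I_C·R_C − I_E·R_E = 11 − 0.533×1.8 − 0.54×0.68 = 9.67 V > V_CE(sat), so the active-region assumption holds.

active; I_C ≈ 0.53 mA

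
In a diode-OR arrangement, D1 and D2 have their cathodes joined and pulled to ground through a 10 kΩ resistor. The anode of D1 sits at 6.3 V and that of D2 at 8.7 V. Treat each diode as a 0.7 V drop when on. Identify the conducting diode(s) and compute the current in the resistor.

Assume both conduct. Then node N would need to be at both 6.3−0.7 = 5.6 V and 8.7−0.7 = 8 V, which is impossible.
Assume only D2 conducts: V_N = 8.7 − 0.7 = 8 V, so I_R = 8/10 = 0.8 mA.
Check D1: its anode-to-cathode voltage is 6.3 − 8 = -1.7 V < 0.7 V, so it is off. The assumption is consistent.

Only D2 conducts; I_R ≈ 0.8 mA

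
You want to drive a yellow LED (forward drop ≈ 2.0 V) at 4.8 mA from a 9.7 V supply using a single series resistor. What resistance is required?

R ≈ 1.6 kΩ

The resistor drops V_S − V_D = 9.7 − 2.0 = 7.7 V at 4.8 mA.
R = 7.7 V / 4.8 mA = 1.6 kΩ.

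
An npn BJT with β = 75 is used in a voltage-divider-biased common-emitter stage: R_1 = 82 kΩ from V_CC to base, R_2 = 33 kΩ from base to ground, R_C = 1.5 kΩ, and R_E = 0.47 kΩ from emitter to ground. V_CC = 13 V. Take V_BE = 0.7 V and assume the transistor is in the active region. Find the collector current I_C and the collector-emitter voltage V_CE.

Thevenize the base divider: V_Th = V_CC·R_2/(R_1+R_2) = 13×33/115 = 3.73 V, R_Th = R_1‖R_2 = 23.5 kΩ.
Base-emitter loop: V_Th = I_B·R_Th + V_BE + (β+1)I_B·R_E, so I_B = (3.73 − 0.7) / (23.5 + 76×0.47) = 0.0511 mA.
I_C = β·I_B = 75×0.0511 = 3.84 mA, and I_E = (β+1)I_B = 3.89 mA.
V_CE = V_CC − I_C·R_C − I_E·R_E = 13 − 3.84×1.5 − 3.89×0.47 = 5.42 V.
V_CE = 5.42 V > 0.2 V confirms active-region operation.

I_C ≈ 3.8 mA, V_CE ≈ 5.4 V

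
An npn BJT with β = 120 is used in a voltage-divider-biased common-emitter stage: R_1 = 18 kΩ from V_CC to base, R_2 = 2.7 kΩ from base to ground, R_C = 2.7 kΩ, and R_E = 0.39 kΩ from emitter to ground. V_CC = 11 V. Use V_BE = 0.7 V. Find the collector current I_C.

I_C ≈ 1.8 mA

Thevenize the base divider: V_Th = V_CC·R_2/(R_1+R_2) = 11×2.7/20.7 = 1.43 V, R_Th = R_1‖R_2 = 2.35 kΩ.
Base-emitter loop: V_Th = I_B·R_Th + V_BE + (β+1)I_B·R_E, so I_B = (1.43 − 0.7) / (2.35 + 121×0.39) = 0.0148 mA.
I_C = β·I_B = 120×0.0148 = 1.78 mA, and I_E = (β+1)I_B = 1.79 mA.
V_CE = V_CC − I_C·R_C − I_E·R_E = 11 − 1.78×2.7 − 1.79×0.39 = 5.49 V.
V_CE = 5.49 V > 0.2 V confirms active-region operation.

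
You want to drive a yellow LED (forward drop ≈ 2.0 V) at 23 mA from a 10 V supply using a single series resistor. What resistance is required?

The resistor drops V_S − V_D = 10 − 2.0 = 8 V at 23 mA.
R = 8 V / 23 mA = 0.348 kΩ.

R ≈ 0.35 kΩ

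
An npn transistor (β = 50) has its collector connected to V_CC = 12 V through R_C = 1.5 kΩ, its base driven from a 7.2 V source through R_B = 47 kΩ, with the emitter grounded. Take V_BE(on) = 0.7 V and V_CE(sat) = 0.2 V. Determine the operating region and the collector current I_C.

Assume active. Base-emitter loop: I_B = (V_BB − V_BE)/R_B = (7.2 − 0.7)/47 = 0.138 mA.
I_C = β·I_B = 50×0.138 = 6.91 mA.
V_CE = V_CC − I_C·R_C = 12 − 6.91×1.5 = 1.63 V > V_CE(sat), so the active-region assumption holds.

active; I_C ≈ 6.9 mA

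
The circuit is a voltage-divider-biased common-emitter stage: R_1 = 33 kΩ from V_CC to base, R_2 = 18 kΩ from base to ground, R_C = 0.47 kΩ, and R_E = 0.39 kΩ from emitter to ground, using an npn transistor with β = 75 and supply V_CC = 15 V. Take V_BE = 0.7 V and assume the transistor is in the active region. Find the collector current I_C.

I_C ≈ 8.3 mA

Thevenize the base divider: V_Th = V_CC·R_2/(R_1+R_2) = 15×18/51 = 5.29 V, R_Th = R_1‖R_2 = 11.6 kΩ.
Base-emitter loop: V_Th = I_B·R_Th + V_BE + (β+1)I_B·R_E, so I_B = (5.29 − 0.7) / (11.6 + 76×0.39) = 0.111 mA.
I_C = β·I_B = 75×0.111 = 8.35 mA, and I_E = (β+1)I_B = 8.46 mA.
V_CE = V_CC − I_C·R_C − I_E·R_E = 15 − 8.35×0.47 − 8.46×0.39 = 7.78 V.
V_CE = 7.78 V > 0.2 V confirms active-region operation.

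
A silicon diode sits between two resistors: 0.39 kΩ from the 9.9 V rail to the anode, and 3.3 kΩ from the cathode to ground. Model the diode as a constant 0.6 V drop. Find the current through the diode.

I ≈ 2.5 mA

The two resistors are in series with the diode, so KVL gives 9.9 = I·0.39 + 0.6 + I·3.3.
I = (9.9 − 0.6) / (0.39 + 3.3) kΩ = 9.3 / 3.69 = 2.52 mA.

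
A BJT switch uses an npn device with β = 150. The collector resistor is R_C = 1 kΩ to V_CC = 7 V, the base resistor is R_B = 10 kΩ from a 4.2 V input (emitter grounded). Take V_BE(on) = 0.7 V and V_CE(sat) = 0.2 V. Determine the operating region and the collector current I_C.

saturation; I_C ≈ 6.8 mA

Assume active: I_B = (4.2 − 0.7)/10 = 0.35 mA, giving I_C = β·I_B = 52.5 mA.
But then V_CE = 7 − 52.5×1 = -45.5 V < V_CE(sat) = 0.2 V — impossible in the active region.
So the transistor is saturated. With V_CE = 0.2 V, I_C = (V_CC − 0.2)/R_C = 6.8/1 = 6.8 mA.
Check: β·I_B = 52.5 mA > I_C = 6.8 mA, confirming saturation.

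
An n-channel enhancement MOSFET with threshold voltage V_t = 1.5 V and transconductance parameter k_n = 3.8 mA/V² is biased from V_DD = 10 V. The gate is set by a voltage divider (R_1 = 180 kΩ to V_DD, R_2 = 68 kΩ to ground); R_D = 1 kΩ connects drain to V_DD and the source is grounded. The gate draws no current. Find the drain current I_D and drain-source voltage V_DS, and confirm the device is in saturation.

V_G = V_DD·R_2/(R_1+R_2) = 10×68/248 = 2.74 V. With the source grounded, V_GS = V_G = 2.74 V.
Assume saturation: I_D = (k_n/2)(V_GS − V_t)² = (3.8/2)×(2.74 − 1.5)² = 1.9×1.24² = 2.93 mA.
V_DS = V_DD − I_D·R_D = 10 − 2.93×1 = 7.07 V.
Saturation requires V_DS ≥ V_GS − V_t = 1.24 V; 7.07 ≥ 1.24 ✓.

I_D ≈ 2.9 mA, V_DS ≈ 7.1 V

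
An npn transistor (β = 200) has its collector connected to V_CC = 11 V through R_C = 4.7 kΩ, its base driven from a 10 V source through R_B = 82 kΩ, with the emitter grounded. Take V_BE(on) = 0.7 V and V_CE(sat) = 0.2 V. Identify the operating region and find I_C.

saturation; I_C ≈ 2.3 mA

Assume active: I_B = (10 − 0.7)/82 = 0.113 mA, giving I_C = β·I_B = 22.7 mA.
But then V_CE = 11 − 22.7×4.7 = -95.6 V < V_CE(sat) = 0.2 V — impossible in the active region.
So the transistor is saturated. With V_CE = 0.2 V, I_C = (V_CC − 0.2)/R_C = 10.8/4.7 = 2.3 mA.
Check: β·I_B = 22.7 mA > I_C = 2.3 mA, confirming saturation.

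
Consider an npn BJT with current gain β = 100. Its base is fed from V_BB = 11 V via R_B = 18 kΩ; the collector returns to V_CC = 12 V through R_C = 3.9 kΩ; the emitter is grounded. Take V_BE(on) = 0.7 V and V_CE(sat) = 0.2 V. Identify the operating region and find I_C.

Assume active: I_B = (11 − 0.7)/18 = 0.572 mA, giving I_C = β·I_B = 57.2 mA.
But then V_CE = 12 − 57.2×3.9 = -211 V < V_CE(sat) = 0.2 V — impossible in the active region.
So the transistor is saturated. With V_CE = 0.2 V, I_C = (V_CC − 0.2)/R_C = 11.8/3.9 = 3.03 mA.
Check: β·I_B = 57.2 mA > I_C = 3.03 mA, confirming saturation.

saturation; I_C ≈ 3 mA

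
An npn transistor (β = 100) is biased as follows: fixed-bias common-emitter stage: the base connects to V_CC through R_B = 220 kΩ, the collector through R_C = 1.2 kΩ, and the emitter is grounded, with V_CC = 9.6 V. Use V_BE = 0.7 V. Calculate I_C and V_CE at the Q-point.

I_C ≈ 4 mA, V_CE ≈ 4.7 V

Base loop: V_CC = I_B·R_B + V_BE, so I_B = (9.6 − 0.7)/220 kΩ = 0.0405 mA.
In the active region I_C = β·I_B = 100 × 0.0405 = 4.05 mA.
Collector loop: V_CE = V_CC − I_C·R_C = 9.6 − 4.05×1.2 = 4.75 V.
Since V_CE = 4.75 V > V_CE(sat) ≈ 0.2 V, the transistor is in the active region as assumed.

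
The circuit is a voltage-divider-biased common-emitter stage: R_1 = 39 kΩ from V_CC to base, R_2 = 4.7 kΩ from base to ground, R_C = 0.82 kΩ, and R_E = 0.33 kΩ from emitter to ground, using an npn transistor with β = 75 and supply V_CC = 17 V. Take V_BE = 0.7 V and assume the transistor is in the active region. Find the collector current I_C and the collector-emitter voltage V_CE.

I_C ≈ 2.9 mA, V_CE ≈ 14 V

Thevenize the base divider: V_Th = V_CC·R_2/(R_1+R_2) = 17×4.7/43.7 = 1.83 V, R_Th = R_1‖R_2 = 4.19 kΩ.
Base-emitter loop: V_Th = I_B·R_Th + V_BE + (β+1)I_B·R_E, so I_B = (1.83 − 0.7) / (4.19 + 76×0.33) = 0.0385 mA.
I_C = β·I_B = 75×0.0385 = 2.89 mA, and I_E = (β+1)I_B = 2.93 mA.
V_CE = V_CC − I_C·R_C − I_E·R_E = 17 − 2.89×0.82 − 2.93×0.33 = 13.7 V.
V_CE = 13.7 V > 0.2 V confirms active-region operation.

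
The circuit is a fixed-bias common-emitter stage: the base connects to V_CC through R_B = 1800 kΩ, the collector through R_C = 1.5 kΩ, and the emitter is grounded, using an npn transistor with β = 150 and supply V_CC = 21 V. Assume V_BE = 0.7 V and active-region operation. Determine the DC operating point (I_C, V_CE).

Base loop: V_CC = I_B·R_B + V_BE, so I_B = (21 − 0.7)/1800 kΩ = 0.0113 mA.
In the active region I_C = β·I_B = 150 × 0.0113 = 1.69 mA.
Collector loop: V_CE = V_CC − I_C·R_C = 21 − 1.69×1.5 = 18.5 V.
Since V_CE = 18.5 V > V_CE(sat) ≈ 0.2 V, the transistor is in the active region as assumed.

I_C ≈ 1.7 mA, V_CE ≈ 18 V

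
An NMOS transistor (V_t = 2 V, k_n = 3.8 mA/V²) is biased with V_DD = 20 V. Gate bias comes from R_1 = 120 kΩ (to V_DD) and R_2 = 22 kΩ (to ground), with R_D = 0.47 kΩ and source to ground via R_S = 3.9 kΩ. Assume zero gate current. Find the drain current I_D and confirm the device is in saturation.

V_G = V_DD·R_2/(R_1+R_2) = 20×22/142 = 3.1 V.
Assume saturation: I_D = (k_n/2)(V_GS − V_t)² with V_GS = V_G − I_D·R_S = 3.1 − 3.9·I_D.
Substituting gives 28.9·I_D² − 17.3·I_D + 2.29 = 0, with roots I_D = 0.199 or 0.399 mA.
The root I_D = 0.399 mA gives V_GS = 1.54 V ≤ V_t, so take I_D = 0.199 mA.
Then V_GS = 2.32 V and V_DS = V_DD − I_D(R_D+R_S) = 20 − 0.199×4.37 = 19.1 V.
Saturation requires V_DS ≥ V_GS − V_t = 0.323 V; 19.1 ≥ 0.323 ✓.

I_D ≈ 0.2 mA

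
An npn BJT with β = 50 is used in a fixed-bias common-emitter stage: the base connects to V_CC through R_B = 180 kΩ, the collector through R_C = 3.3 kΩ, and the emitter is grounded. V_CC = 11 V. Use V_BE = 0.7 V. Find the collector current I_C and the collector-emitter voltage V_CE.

Base loop: V_CC = I_B·R_B + V_BE, so I_B = (11 − 0.7)/180 kΩ = 0.0572 mA.
In the active region I_C = β·I_B = 50 × 0.0572 = 2.86 mA.
Collector loop: V_CE = V_CC − I_C·R_C = 11 − 2.86×3.3 = 1.56 V.
Since V_CE = 1.56 V > V_CE(sat) ≈ 0.2 V, the transistor is in the active region as assumed.

I_C ≈ 2.9 mA, V_CE ≈ 1.6 V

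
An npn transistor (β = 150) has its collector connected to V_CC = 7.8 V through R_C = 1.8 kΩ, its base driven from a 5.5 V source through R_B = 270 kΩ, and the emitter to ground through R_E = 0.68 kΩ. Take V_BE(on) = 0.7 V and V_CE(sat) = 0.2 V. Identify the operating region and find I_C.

Assume active. Base-emitter loop: I_B = (V_BB − V_BE)/(R_B + (β+1)R_E) = (5.5 − 0.7)/(270 + 151×0.68) = 0.0129 mA.
I_C = β·I_B = 150×0.0129 = 1.93 mA.
V_CE = V_CC − I_C·R_C − I_E·R_E = 7.8 − 1.93×1.8 − 1.94×0.68 = 3 V > V_CE(sat), so the active-region assumption holds.

active; I_C ≈ 1.9 mA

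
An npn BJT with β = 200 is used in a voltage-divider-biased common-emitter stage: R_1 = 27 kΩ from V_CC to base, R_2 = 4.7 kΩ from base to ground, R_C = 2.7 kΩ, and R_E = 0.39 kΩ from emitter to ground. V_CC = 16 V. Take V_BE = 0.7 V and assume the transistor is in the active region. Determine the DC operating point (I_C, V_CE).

Thevenize the base divider: V_Th = V_CC·R_2/(R_1+R_2) = 16×4.7/31.7 = 2.37 V, R_Th = R_1‖R_2 = 4 kΩ.
Base-emitter loop: V_Th = I_B·R_Th + V_BE + (β+1)I_B·R_E, so I_B = (2.37 − 0.7) / (4 + 201×0.39) = 0.0203 mA.
I_C = β·I_B = 200×0.0203 = 4.06 mA, and I_E = (β+1)I_B = 4.08 mA.
V_CE = V_CC − I_C·R_C − I_E·R_E = 16 − 4.06×2.7 − 4.08×0.39 = 3.45 V.
V_CE = 3.45 V > 0.2 V confirms active-region operation.

I_C ≈ 4.1 mA, V_CE ≈ 3.4 V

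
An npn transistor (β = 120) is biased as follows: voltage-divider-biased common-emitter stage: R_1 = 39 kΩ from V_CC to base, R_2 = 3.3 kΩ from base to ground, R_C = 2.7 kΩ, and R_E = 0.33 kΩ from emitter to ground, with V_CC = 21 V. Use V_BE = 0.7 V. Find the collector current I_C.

Thevenize the base divider: V_Th = V_CC·R_2/(R_1+R_2) = 21×3.3/42.3 = 1.64 V, R_Th = R_1‖R_2 = 3.04 kΩ.
Base-emitter loop: V_Th = I_B·R_Th + V_BE + (β+1)I_B·R_E, so I_B = (1.64 − 0.7) / (3.04 + 121×0.33) = 0.0218 mA.
I_C = β·I_B = 120×0.0218 = 2.62 mA, and I_E = (β+1)I_B = 2.64 mA.
V_CE = V_CC − I_C·R_C − I_E·R_E = 21 − 2.62×2.7 − 2.64×0.33 = 13.1 V.
V_CE = 13.1 V > 0.2 V confirms active-region operation.

I_C ≈ 2.6 mA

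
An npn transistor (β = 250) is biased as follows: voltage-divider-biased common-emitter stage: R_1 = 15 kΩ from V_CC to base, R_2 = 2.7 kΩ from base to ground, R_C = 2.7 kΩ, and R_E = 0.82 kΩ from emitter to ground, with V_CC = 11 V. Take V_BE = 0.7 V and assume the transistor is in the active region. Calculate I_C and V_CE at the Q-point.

Thevenize the base divider: V_Th = V_CC·R_2/(R_1+R_2) = 11×2.7/17.7 = 1.68 V, R_Th = R_1‖R_2 = 2.29 kΩ.
Base-emitter loop: V_Th = I_B·R_Th + V_BE + (β+1)I_B·R_E, so I_B = (1.68 − 0.7) / (2.29 + 251×0.82) = 0.0047 mA.
I_C = β·I_B = 250×0.0047 = 1.17 mA, and I_E = (β+1)I_B = 1.18 mA.
V_CE = V_CC − I_C·R_C − I_E·R_E = 11 − 1.17×2.7 − 1.18×0.82 = 6.86 V.
V_CE = 6.86 V > 0.2 V confirms active-region operation.

I_C ≈ 1.2 mA, V_CE ≈ 6.9 V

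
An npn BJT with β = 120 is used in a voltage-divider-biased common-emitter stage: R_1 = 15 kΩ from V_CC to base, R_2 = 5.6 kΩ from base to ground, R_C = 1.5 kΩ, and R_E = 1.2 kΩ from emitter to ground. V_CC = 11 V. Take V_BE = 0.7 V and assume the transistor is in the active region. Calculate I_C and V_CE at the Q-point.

Thevenize the base divider: V_Th = V_CC·R_2/(R_1+R_2) = 11×5.6/20.6 = 2.99 V, R_Th = R_1‖R_2 = 4.08 kΩ.
Base-emitter loop: V_Th = I_B·R_Th + V_BE + (β+1)I_B·R_E, so I_B = (2.99 − 0.7) / (4.08 + 121×1.2) = 0.0153 mA.
I_C = β·I_B = 120×0.0153 = 1.84 mA, and I_E = (β+1)I_B = 1.86 mA.
V_CE = V_CC − I_C·R_C − I_E·R_E = 11 − 1.84×1.5 − 1.86×1.2 = 6.01 V.
V_CE = 6.01 V > 0.2 V confirms active-region operation.

I_C ≈ 1.8 mA, V_CE ≈ 6 V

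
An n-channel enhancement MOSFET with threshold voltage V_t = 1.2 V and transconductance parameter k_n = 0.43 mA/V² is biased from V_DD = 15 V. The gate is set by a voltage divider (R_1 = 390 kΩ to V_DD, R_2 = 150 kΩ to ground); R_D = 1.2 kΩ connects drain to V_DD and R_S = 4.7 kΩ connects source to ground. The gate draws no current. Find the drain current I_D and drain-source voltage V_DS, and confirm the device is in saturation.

I_D ≈ 0.36 mA, V_DS ≈ 13 V

V_G = V_DD·R_2/(R_1+R_2) = 15×150/540 = 4.17 V.
Assume saturation: I_D = (k_n/2)(V_GS − V_t)² with V_GS = V_G − I_D·R_S = 4.17 − 4.7·I_D.
Substituting gives 4.75·I_D² − 7·I_D + 1.89 = 0, with roots I_D = 0.357 or 1.12 mA.
The root I_D = 1.12 mA gives V_GS = -1.08 V ≤ V_t, so take I_D = 0.357 mA.
Then V_GS = 2.49 V and V_DS = V_DD − I_D(R_D+R_S) = 15 − 0.357×5.9 = 12.9 V.
Saturation requires V_DS ≥ V_GS − V_t = 1.29 V; 12.9 ≥ 1.29 ✓.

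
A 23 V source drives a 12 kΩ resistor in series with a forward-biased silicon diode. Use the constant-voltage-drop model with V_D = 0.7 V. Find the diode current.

I ≈ 1.9 mA

KVL around the loop: 23 = V_D + I·R = 0.7 + I × 12 kΩ.
So I = (23 − 0.7) / 12 kΩ = 22.3 / 12 = 1.86 mA.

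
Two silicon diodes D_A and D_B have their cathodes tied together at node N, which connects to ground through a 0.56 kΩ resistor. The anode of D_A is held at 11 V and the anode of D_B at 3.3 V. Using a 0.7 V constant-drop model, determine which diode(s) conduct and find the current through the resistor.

Assume both conduct. Then node N would need to be at both 11−0.7 = 10.3 V and 3.3−0.7 = 2.6 V, which is impossible.
Assume only D_A conducts: V_N = 11 − 0.7 = 10.3 V, so I_R = 10.3/0.56 = 18.4 mA.
Check D_B: its anode-to-cathode voltage is 3.3 − 10.3 = -7 V < 0.7 V, so it is off. The assumption is consistent.

Only D_A conducts; I_R ≈ 18 mA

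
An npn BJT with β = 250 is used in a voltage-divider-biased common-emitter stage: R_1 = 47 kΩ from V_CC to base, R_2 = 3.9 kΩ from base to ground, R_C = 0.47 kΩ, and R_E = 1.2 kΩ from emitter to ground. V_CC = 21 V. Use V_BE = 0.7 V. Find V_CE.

Thevenize the base divider: V_Th = V_CC·R_2/(R_1+R_2) = 21×3.9/50.9 = 1.61 V, R_Th = R_1‖R_2 = 3.6 kΩ.
Base-emitter loop: V_Th = I_B·R_Th + V_BE + (β+1)I_B·R_E, so I_B = (1.61 − 0.7) / (3.6 + 251×1.2) = 0.00298 mA.
I_C = β·I_B = 250×0.00298 = 0.746 mA, and I_E = (β+1)I_B = 0.749 mA.
V_CE = V_CC − I_C·R_C − I_E·R_E = 21 − 0.746×0.47 − 0.749×1.2 = 19.8 V.
V_CE = 19.8 V > 0.2 V confirms active-region operation.

V_CE ≈ 20 V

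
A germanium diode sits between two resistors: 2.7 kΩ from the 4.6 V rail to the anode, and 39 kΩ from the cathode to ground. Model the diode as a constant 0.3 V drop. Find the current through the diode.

The two resistors are in series with the diode, so KVL gives 4.6 = I·2.7 + 0.3 + I·39.
I = (4.6 − 0.3) / (2.7 + 39) kΩ = 4.3 / 41.7 = 0.103 mA.

I ≈ 0.1 mA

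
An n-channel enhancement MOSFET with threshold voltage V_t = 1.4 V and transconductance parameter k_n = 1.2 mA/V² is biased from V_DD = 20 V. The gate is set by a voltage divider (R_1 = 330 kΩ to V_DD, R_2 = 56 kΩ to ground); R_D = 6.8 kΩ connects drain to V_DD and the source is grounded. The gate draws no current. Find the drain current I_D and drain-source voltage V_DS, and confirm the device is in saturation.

I_D ≈ 1.4 mA, V_DS ≈ 11 V

V_G = V_DD·R_2/(R_1+R_2) = 20×56/386 = 2.9 V. With the source grounded, V_GS = V_G = 2.9 V.
Assume saturation: I_D = (k_n/2)(V_GS − V_t)² = (1.2/2)×(2.9 − 1.4)² = 0.6×1.5² = 1.35 mA.
V_DS = V_DD − I_D·R_D = 20 − 1.35×6.8 = 10.8 V.
Saturation requires V_DS ≥ V_GS − V_t = 1.5 V; 10.8 ≥ 1.5 ✓.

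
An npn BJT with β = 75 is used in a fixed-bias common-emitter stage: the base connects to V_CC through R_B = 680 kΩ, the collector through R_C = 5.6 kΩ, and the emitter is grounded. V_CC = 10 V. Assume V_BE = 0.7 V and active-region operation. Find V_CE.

V_CE ≈ 4.3 V

Base loop: V_CC = I_B·R_B + V_BE, so I_B = (10 − 0.7)/680 kΩ = 0.0137 mA.
In the active region I_C = β·I_B = 75 × 0.0137 = 1.03 mA.
Collector loop: V_CE = V_CC − I_C·R_C = 10 − 1.03×5.6 = 4.26 V.
Since V_CE = 4.26 V > V_CE(sat) ≈ 0.2 V, the transistor is in the active region as assumed.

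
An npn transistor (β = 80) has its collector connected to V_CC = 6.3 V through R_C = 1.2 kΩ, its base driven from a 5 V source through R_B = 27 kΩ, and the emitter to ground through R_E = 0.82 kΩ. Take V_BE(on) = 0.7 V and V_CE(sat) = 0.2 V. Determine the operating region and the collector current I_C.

saturation; I_C ≈ 3 mA

Assume active: I_B = (5 − 0.7)/(27 + 81×0.82) = 0.046 mA, I_C = β·I_B = 3.68 mA.
Then V_CE = 6.3 − 3.68×1.2 − 3.73×0.82 = -1.18 V < 0.2 V — the active assumption fails.
Re-solve with V_CE = 0.2 V. KCL at the emitter: V_E/R_E = (V_BB−0.7−V_E)/R_B + (V_CC−0.2−V_E)/R_C, giving V_E = 2.51 V.
I_C = (V_CC − 0.2 − V_E)/R_C = (6.1 − 2.51)/1.2 = 2.99 mA.
Check: I_B = (4.3 − 2.51)/27 = 0.0663 mA, and β·I_B = 5.31 mA > I_C, confirming saturation.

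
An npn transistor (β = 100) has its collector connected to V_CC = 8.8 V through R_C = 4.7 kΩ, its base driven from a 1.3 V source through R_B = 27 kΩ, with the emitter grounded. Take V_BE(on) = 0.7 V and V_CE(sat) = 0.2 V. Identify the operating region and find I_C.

Assume active: I_B = (1.3 − 0.7)/27 = 0.0222 mA, giving I_C = β·I_B = 2.22 mA.
But then V_CE = 8.8 − 2.22×4.7 = -1.64 V < V_CE(sat) = 0.2 V — impossible in the active region.
So the transistor is saturated. With V_CE = 0.2 V, I_C = (V_CC − 0.2)/R_C = 8.6/4.7 = 1.83 mA.
Check: β·I_B = 2.22 mA > I_C = 1.83 mA, confirming saturation.

saturation; I_C ≈ 1.8 mA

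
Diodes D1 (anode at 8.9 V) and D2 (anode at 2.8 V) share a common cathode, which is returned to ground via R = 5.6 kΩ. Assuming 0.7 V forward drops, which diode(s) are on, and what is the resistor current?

Only D1 conducts; I_R ≈ 1.5 mA

Assume both conduct. Then node N would need to be at both 8.9−0.7 = 8.2 V and 2.8−0.7 = 2.1 V, which is impossible.
Assume only D1 conducts: V_N = 8.9 − 0.7 = 8.2 V, so I_R = 8.2/5.6 = 1.46 mA.
Check D2: its anode-to-cathode voltage is 2.8 − 8.2 = -5.4 V < 0.7 V, so it is off. The assumption is consistent.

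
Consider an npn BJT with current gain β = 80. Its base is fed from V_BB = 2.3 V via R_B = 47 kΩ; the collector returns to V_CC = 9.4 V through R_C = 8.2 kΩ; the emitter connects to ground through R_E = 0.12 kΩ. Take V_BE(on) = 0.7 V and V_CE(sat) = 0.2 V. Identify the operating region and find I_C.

Assume active: I_B = (2.3 − 0.7)/(47 + 81×0.12) = 0.0282 mA, I_C = β·I_B = 2.26 mA.
Then V_CE = 9.4 − 2.26×8.2 − 2.28×0.12 = -9.38 V < 0.2 V — the active assumption fails.
Re-solve with V_CE = 0.2 V. KCL at the emitter: V_E/R_E = (V_BB−0.7−V_E)/R_B + (V_CC−0.2−V_E)/R_C, giving V_E = 0.136 V.
I_C = (V_CC − 0.2 − V_E)/R_C = (9.2 − 0.136)/8.2 = 1.11 mA.
Check: I_B = (1.6 − 0.136)/47 = 0.0311 mA, and β·I_B = 2.49 mA > I_C, confirming saturation.

saturation; I_C ≈ 1.1 mA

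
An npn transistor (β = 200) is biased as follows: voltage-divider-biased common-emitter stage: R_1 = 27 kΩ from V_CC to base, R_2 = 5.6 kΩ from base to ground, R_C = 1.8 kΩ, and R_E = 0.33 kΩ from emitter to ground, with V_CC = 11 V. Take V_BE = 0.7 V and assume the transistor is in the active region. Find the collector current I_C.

I_C ≈ 3.4 mA

Thevenize the base divider: V_Th = V_CC·R_2/(R_1+R_2) = 11×5.6/32.6 = 1.89 V, R_Th = R_1‖R_2 = 4.64 kΩ.
Base-emitter loop: V_Th = I_B·R_Th + V_BE + (β+1)I_B·R_E, so I_B = (1.89 − 0.7) / (4.64 + 201×0.33) = 0.0168 mA.
I_C = β·I_B = 200×0.0168 = 3.35 mA, and I_E = (β+1)I_B = 3.37 mA.
V_CE = V_CC − I_C·R_C − I_E·R_E = 11 − 3.35×1.8 − 3.37×0.33 = 3.85 V.
V_CE = 3.85 V > 0.2 V confirms active-region operation.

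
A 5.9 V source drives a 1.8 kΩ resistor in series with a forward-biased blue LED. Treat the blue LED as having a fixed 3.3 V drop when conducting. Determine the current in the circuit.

I ≈ 1.4 mA

KVL around the loop: 5.9 = V_D + I·R = 3.3 + I × 1.8 kΩ.
So I = (5.9 − 3.3) / 1.8 kΩ = 2.6 / 1.8 = 1.44 mA.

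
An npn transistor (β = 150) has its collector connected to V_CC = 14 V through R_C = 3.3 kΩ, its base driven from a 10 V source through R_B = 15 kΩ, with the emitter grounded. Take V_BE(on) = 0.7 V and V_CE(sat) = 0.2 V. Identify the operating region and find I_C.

Assume active: I_B = (10 − 0.7)/15 = 0.62 mA, giving I_C = β·I_B = 93 mA.
But then V_CE = 14 − 93×3.3 = -293 V < V_CE(sat) = 0.2 V — impossible in the active region.
So the transistor is saturated. With V_CE = 0.2 V, I_C = (V_CC − 0.2)/R_C = 13.8/3.3 = 4.18 mA.
Check: β·I_B = 93 mA > I_C = 4.18 mA, confirming saturation.

saturation; I_C ≈ 4.2 mA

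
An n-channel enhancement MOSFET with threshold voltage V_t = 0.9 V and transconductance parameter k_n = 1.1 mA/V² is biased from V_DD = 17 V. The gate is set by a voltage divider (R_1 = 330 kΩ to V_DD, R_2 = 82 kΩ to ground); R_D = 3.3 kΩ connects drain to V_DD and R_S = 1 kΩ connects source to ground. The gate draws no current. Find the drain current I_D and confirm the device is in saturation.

I_D ≈ 1.1 mA

V_G = V_DD·R_2/(R_1+R_2) = 17×82/412 = 3.38 V.
Assume saturation: I_D = (k_n/2)(V_GS − V_t)² with V_GS = V_G − I_D·R_S = 3.38 − 1·I_D.
Substituting gives 0.55·I_D² − 3.73·I_D + 3.39 = 0, with roots I_D = 1.08 or 5.7 mA.
The root I_D = 5.7 mA gives V_GS = -2.32 V ≤ V_t, so take I_D = 1.08 mA.
Then V_GS = 2.3 V and V_DS = V_DD − I_D(R_D+R_S) = 17 − 1.08×4.3 = 12.4 V.
Saturation requires V_DS ≥ V_GS − V_t = 1.4 V; 12.4 ≥ 1.4 ✓.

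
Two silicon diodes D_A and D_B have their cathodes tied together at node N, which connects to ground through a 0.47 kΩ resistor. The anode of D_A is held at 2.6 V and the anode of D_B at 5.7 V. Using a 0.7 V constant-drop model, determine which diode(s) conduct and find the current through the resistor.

Only D_B conducts; I_R ≈ 11 mA

Assume both conduct. Then node N would need to be at both 2.6−0.7 = 1.9 V and 5.7−0.7 = 5 V, which is impossible.
Assume only D_B conducts: V_N = 5.7 − 0.7 = 5 V, so I_R = 5/0.47 = 10.6 mA.
Check D_A: its anode-to-cathode voltage is 2.6 − 5 = -2.4 V < 0.7 V, so it is off. The assumption is consistent.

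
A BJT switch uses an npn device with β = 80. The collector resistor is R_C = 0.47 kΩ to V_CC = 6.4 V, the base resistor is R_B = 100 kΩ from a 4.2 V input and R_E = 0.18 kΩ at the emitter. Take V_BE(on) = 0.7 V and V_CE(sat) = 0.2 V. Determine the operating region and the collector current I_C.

active; I_C ≈ 2.4 mA

Assume active. Base-emitter loop: I_B = (V_BB − V_BE)/(R_B + (β+1)R_E) = (4.2 − 0.7)/(100 + 81×0.18) = 0.0305 mA.
I_C = β·I_B = 80×0.0305 = 2.44 mA.
V_CE = V_CC − I_C·R_C − I_E·R_E = 6.4 − 2.44×0.47 − 2.47×0.18 = 4.81 V > V_CE(sat), so the active-region assumption holds.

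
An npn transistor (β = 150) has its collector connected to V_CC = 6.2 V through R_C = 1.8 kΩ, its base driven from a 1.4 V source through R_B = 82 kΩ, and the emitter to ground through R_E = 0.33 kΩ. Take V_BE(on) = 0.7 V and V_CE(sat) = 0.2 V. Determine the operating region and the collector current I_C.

active; I_C ≈ 0.8 mA

Assume active. Base-emitter loop: I_B = (V_BB − V_BE)/(R_B + (β+1)R_E) = (1.4 − 0.7)/(82 + 151×0.33) = 0.00531 mA.
I_C = β·I_B = 150×0.00531 = 0.796 mA.
V_CE = V_CC − I_C·R_C − I_E·R_E = 6.2 − 0.796×1.8 − 0.802×0.33 = 4.5 V > V_CE(sat), so the active-region assumption holds.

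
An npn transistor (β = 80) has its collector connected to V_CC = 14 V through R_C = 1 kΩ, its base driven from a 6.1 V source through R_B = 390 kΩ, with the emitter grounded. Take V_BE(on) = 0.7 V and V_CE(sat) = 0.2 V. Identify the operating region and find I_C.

Assume active. Base-emitter loop: I_B = (V_BB − V_BE)/R_B = (6.1 − 0.7)/390 = 0.0138 mA.
I_C = β·I_B = 80×0.0138 = 1.11 mA.
V_CE = V_CC − I_C·R_C = 14 − 1.11×1 = 12.9 V > V_CE(sat), so the active-region assumption holds.

active; I_C ≈ 1.1 mA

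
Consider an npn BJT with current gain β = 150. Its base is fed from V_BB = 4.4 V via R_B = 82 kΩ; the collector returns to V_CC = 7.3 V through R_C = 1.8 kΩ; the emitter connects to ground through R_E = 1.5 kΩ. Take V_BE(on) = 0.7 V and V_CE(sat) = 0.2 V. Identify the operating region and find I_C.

active; I_C ≈ 1.8 mA

Assume active. Base-emitter loop: I_B = (V_BB − V_BE)/(R_B + (β+1)R_E) = (4.4 − 0.7)/(82 + 151×1.5) = 0.012 mA.
I_C = β·I_B = 150×0.012 = 1.8 mA.
V_CE = V_CC − I_C·R_C − I_E·R_E = 7.3 − 1.8×1.8 − 1.81×1.5 = 1.35 V > V_CE(sat), so the active-region assumption holds.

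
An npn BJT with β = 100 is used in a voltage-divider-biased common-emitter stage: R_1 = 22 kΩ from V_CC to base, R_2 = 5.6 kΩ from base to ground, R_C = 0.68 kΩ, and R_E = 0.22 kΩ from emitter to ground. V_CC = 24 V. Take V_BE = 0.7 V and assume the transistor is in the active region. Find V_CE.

V_CE ≈ 9.9 V

Thevenize the base divider: V_Th = V_CC·R_2/(R_1+R_2) = 24×5.6/27.6 = 4.87 V, R_Th = R_1‖R_2 = 4.46 kΩ.
Base-emitter loop: V_Th = I_B·R_Th + V_BE + (β+1)I_B·R_E, so I_B = (4.87 − 0.7) / (4.46 + 101×0.22) = 0.156 mA.
I_C = β·I_B = 100×0.156 = 15.6 mA, and I_E = (β+1)I_B = 15.8 mA.
V_CE = V_CC − I_C·R_C − I_E·R_E = 24 − 15.6×0.68 − 15.8×0.22 = 9.9 V.
V_CE = 9.9 V > 0.2 V confirms active-region operation.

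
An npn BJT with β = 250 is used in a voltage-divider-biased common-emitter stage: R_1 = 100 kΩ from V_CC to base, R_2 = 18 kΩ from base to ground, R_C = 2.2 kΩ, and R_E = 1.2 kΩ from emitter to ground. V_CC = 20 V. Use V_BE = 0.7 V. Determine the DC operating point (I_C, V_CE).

Thevenize the base divider: V_Th = V_CC·R_2/(R_1+R_2) = 20×18/118 = 3.05 V, R_Th = R_1‖R_2 = 15.3 kΩ.
Base-emitter loop: V_Th = I_B·R_Th + V_BE + (β+1)I_B·R_E, so I_B = (3.05 − 0.7) / (15.3 + 251×1.2) = 0.00743 mA.
I_C = β·I_B = 250×0.00743 = 1.86 mA, and I_E = (β+1)I_B = 1.86 mA.
V_CE = V_CC − I_C·R_C − I_E·R_E = 20 − 1.86×2.2 − 1.86×1.2 = 13.7 V.
V_CE = 13.7 V > 0.2 V confirms active-region operation.

I_C ≈ 1.9 mA, V_CE ≈ 14 V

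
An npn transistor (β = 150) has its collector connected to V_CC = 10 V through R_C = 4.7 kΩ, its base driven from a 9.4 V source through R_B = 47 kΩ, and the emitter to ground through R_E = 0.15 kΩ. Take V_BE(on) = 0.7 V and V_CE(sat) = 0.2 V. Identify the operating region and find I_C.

Assume active: I_B = (9.4 − 0.7)/(47 + 151×0.15) = 0.125 mA, I_C = β·I_B = 18.7 mA.
Then V_CE = 10 − 18.7×4.7 − 18.9×0.15 = -80.9 V < 0.2 V — the active assumption fails.
Re-solve with V_CE = 0.2 V. KCL at the emitter: V_E/R_E = (V_BB−0.7−V_E)/R_B + (V_CC−0.2−V_E)/R_C, giving V_E = 0.329 V.
I_C = (V_CC − 0.2 − V_E)/R_C = (9.8 − 0.329)/4.7 = 2.02 mA.
Check: I_B = (8.7 − 0.329)/47 = 0.178 mA, and β·I_B = 26.7 mA > I_C, confirming saturation.

saturation; I_C ≈ 2 mA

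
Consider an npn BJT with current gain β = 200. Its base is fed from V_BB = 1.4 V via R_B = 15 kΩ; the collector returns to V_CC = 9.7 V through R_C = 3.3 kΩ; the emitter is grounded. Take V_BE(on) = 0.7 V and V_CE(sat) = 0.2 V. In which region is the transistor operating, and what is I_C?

Assume active: I_B = (1.4 − 0.7)/15 = 0.0467 mA, giving I_C = β·I_B = 9.33 mA.
But then V_CE = 9.7 − 9.33×3.3 = -21.1 V < V_CE(sat) = 0.2 V — impossible in the active region.
So the transistor is saturated. With V_CE = 0.2 V, I_C = (V_CC − 0.2)/R_C = 9.5/3.3 = 2.88 mA.
Check: β·I_B = 9.33 mA > I_C = 2.88 mA, confirming saturation.

saturation; I_C ≈ 2.9 mA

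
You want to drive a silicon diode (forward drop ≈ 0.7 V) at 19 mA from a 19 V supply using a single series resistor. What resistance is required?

The resistor drops V_S − V_D = 19 − 0.7 = 18.3 V at 19 mA.
R = 18.3 V / 19 mA = 0.963 kΩ.

R ≈ 0.96 kΩ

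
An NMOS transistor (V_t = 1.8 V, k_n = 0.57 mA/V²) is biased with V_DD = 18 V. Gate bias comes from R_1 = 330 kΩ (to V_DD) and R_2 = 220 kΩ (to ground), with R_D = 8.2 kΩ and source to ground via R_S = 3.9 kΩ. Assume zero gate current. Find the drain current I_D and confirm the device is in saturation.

I_D ≈ 0.92 mA

V_G = V_DD·R_2/(R_1+R_2) = 18×220/550 = 7.2 V.
Assume saturation: I_D = (k_n/2)(V_GS − V_t)² with V_GS = V_G − I_D·R_S = 7.2 − 3.9·I_D.
Substituting gives 4.33·I_D² − 13·I_D + 8.31 = 0, with roots I_D = 0.923 or 2.08 mA.
The root I_D = 2.08 mA gives V_GS = -0.899 V ≤ V_t, so take I_D = 0.923 mA.
Then V_GS = 3.6 V and V_DS = V_DD − I_D(R_D+R_S) = 18 − 0.923×12.1 = 6.83 V.
Saturation requires V_DS ≥ V_GS − V_t = 1.8 V; 6.83 ≥ 1.8 ✓.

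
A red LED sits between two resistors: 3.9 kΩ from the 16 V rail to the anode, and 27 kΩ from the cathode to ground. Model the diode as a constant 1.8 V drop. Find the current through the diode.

I ≈ 0.46 mA

The two resistors are in series with the diode, so KVL gives 16 = I·3.9 + 1.8 + I·27.
I = (16 − 1.8) / (3.9 + 27) kΩ = 14.2 / 30.9 = 0.46 mA.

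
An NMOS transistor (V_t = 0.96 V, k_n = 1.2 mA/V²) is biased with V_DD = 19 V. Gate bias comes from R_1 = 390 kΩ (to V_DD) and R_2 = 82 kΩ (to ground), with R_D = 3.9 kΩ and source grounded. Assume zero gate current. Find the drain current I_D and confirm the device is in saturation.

V_G = V_DD·R_2/(R_1+R_2) = 19×82/472 = 3.3 V. With the source grounded, V_GS = V_G = 3.3 V.
Assume saturation: I_D = (k_n/2)(V_GS − V_t)² = (1.2/2)×(3.3 − 0.96)² = 0.6×2.34² = 3.29 mA.
V_DS = V_DD − I_D·R_D = 19 − 3.29×3.9 = 6.18 V.
Saturation requires V_DS ≥ V_GS − V_t = 2.34 V; 6.18 ≥ 2.34 ✓.

I_D ≈ 3.3 mA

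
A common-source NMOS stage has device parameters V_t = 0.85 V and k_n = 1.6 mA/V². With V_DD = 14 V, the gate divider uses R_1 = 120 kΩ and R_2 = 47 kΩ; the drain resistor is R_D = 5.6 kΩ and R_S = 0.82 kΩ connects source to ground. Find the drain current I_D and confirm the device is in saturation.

V_G = V_DD·R_2/(R_1+R_2) = 14×47/167 = 3.94 V.
Assume saturation: I_D = (k_n/2)(V_GS − V_t)² with V_GS = V_G − I_D·R_S = 3.94 − 0.82·I_D.
Substituting gives 0.538·I_D² − 5.05·I_D + 7.64 = 0, with roots I_D = 1.89 or 7.5 mA.
The root I_D = 7.5 mA gives V_GS = -2.21 V ≤ V_t, so take I_D = 1.89 mA.
Then V_GS = 2.39 V and V_DS = V_DD − I_D(R_D+R_S) = 14 − 1.89×6.42 = 1.85 V.
Saturation requires V_DS ≥ V_GS − V_t = 1.54 V; 1.85 ≥ 1.54 ✓.

I_D ≈ 1.9 mA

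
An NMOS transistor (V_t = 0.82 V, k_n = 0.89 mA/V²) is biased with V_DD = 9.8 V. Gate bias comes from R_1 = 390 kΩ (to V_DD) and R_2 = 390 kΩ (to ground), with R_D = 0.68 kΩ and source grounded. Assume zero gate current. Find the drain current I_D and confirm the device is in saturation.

I_D ≈ 7.4 mA

V_G = V_DD·R_2/(R_1+R_2) = 9.8×390/780 = 4.9 V. With the source grounded, V_GS = V_G = 4.9 V.
Assume saturation: I_D = (k_n/2)(V_GS − V_t)² = (0.89/2)×(4.9 − 0.82)² = 0.445×4.08² = 7.41 mA.
V_DS = V_DD − I_D·R_D = 9.8 − 7.41×0.68 = 4.76 V.
Saturation requires V_DS ≥ V_GS − V_t = 4.08 V; 4.76 ≥ 4.08 ✓.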